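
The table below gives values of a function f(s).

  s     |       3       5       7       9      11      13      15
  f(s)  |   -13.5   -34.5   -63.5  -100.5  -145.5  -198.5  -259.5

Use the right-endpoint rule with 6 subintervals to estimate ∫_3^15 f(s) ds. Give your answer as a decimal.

Δs = 2.
Sum = 2·[(-34.5) + (-63.5) + (-100.5) + (-145.5) + (-198.5) + (-259.5)] = -1604.

-1604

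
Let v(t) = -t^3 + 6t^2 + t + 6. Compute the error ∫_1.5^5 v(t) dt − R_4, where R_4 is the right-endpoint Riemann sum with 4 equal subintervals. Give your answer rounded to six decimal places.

-6.364258

Exact integral: ∫_1.5^5 v(t) dt = 120.640625.
R_4 ≈ 127.00488281.
Error ≈ 120.640625 − 127.00488281 ≈ -6.364258.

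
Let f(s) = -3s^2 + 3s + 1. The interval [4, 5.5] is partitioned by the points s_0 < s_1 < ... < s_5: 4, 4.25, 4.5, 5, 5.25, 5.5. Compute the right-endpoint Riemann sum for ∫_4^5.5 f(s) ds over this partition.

-85.96875

Subinterval widths: 0.25, 0.25, 0.5, 0.25, 0.25.
Right endpoints: 4.25, 4.5, 5, 5.25, 5.5.
f(4.25) = -40.4375, f(4.5) = -46.25, f(5) = -59, f(5.25) = -65.9375, f(5.5) = -73.25.
Sum = Σ Δs_i · f(s_i).
Sum = -85.96875.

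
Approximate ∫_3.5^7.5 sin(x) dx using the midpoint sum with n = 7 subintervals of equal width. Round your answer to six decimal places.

-1.300717

Δx = (7.5 − 3.5)/7 = 4/7.
Midpoints: 53/14, 61/14, 69/14, 5.5, 85/14, 93/14, 101/14.
f(53/14) ≈ -0.600496, f(61/14) ≈ -0.937561, f(69/14) ≈ -0.976723, f(5.5) ≈ -0.705540, f(85/14) ≈ -0.210178, f(93/14) ≈ 0.351967, f(101/14) ≈ 0.802277.
Sum = Δx · [f(53/14) + f(61/14) + f(69/14) + ...].
Sum ≈ -1.300717.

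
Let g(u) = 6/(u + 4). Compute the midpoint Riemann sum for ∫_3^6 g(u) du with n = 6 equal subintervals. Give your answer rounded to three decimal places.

Δu = (6 − 3)/6 = 0.5.
Midpoints: 3.25, 3.75, 4.25, 4.75, 5.25, 5.75.
g(3.25) = 24/29, g(3.75) = 24/31, g(4.25) = 8/11, g(4.75) = 24/35, g(5.25) = 24/37, g(5.75) = 8/13.
Sum = Δu · [g(3.25) + g(3.75) + g(4.25) + ...].
Sum ≈ 2.139.

2.139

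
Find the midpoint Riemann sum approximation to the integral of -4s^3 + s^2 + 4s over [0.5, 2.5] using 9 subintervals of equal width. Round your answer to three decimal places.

-21.693

Δs = (2.5 − 0.5)/9 = 2/9.
Midpoints: 11/18, 5/6, 19/18, 23/18, 1.5, 31/18, 35/18, 13/6, 43/18.
f(11/18) = 5555/2916, f(5/6) = 185/108, f(19/18) = 1843/2916, f(23/18) = -4669/2916, f(1.5) = -5.25, f(31/18) = -30845/2916, f(35/18) = -52045/2916, f(13/6) = -2951/108, f(43/18) = -114509/2916.
Sum = Δs · [f(11/18) + f(5/6) + f(19/18) + ...].
Sum ≈ -21.693.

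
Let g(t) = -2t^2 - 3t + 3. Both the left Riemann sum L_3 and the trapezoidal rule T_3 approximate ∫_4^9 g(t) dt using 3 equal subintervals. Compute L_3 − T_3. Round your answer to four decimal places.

L_3 ≈ -409.629630.
T_3 ≈ -530.462963.
L_3 − T_3 ≈ 120.8333.

120.8333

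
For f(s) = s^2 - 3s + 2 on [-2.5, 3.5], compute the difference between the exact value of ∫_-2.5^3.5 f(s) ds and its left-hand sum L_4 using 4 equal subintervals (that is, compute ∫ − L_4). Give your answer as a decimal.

Exact integral: ∫_-2.5^3.5 f(s) ds = 22.5.
L_4 = 33.75.
Error = 22.5 − 33.75 = -11.25.

-11.25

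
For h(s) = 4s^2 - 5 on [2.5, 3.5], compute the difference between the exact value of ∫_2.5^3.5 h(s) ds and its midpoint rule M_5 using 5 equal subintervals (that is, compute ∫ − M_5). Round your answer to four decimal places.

Exact integral: ∫_2.5^3.5 h(s) ds ≈ 31.333333.
M_5 = 31.32.
Error ≈ 31.333333 − 31.32 ≈ 0.0133.

0.0133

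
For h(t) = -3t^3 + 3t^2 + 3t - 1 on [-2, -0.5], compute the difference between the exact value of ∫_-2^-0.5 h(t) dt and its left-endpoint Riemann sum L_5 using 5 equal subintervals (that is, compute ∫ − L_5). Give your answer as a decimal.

-4.876875

Exact integral: ∫_-2^-0.5 h(t) dt = 12.703125.
L_5 = 17.58.
Error = 12.703125 − 17.58 = -4.876875.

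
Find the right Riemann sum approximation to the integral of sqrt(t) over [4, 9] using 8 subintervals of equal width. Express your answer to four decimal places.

12.9765

Δt = (9 − 4)/8 = 0.625.
Right endpoints: 4.625, 5.25, 5.875, 6.5, 7.125, 7.75, 8.375, 9.
f(4.625) ≈ 2.1506, f(5.25) ≈ 2.2913, f(5.875) ≈ 2.4238, f(6.5) ≈ 2.5495, f(7.125) ≈ 2.6693, f(7.75) ≈ 2.7839, f(8.375) ≈ 2.8940, f(9) ≈ 3.0000.
Sum = Δt · [f(4.625) + f(5.25) + f(5.875) + ...].
Sum ≈ 12.9765.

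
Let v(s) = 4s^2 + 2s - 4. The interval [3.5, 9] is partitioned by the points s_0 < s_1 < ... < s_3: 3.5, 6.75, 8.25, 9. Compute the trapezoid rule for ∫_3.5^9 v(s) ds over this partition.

987

Subinterval widths: 3.25, 1.5, 0.75.
v(3.5) = 52, v(6.75) = 191.75, v(8.25) = 284.75, v(9) = 338.
On each subinterval the trapezoid contributes (Δs_i/2)·[v(s_{i-1}) + v(s_i)].
Sum = 987.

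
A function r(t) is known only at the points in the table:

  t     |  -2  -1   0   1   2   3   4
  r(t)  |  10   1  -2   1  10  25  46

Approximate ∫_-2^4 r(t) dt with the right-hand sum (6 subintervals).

81

Δt = 1.
Sum = 1·[1 + (-2) + 1 + 10 + 25 + 46] = 81.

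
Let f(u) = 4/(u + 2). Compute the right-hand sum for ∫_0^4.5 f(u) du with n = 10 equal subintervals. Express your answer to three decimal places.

4.418

Δu = (4.5 − 0)/10 = 0.45.
Right endpoints: 0.45, 0.9, 1.35, 1.8, 2.25, 2.7, 3.15, 3.6, 4.05, 4.5.
f(0.45) = 80/49, f(0.9) = 40/29, f(1.35) = 80/67, f(1.8) = 20/19, f(2.25) = 16/17, f(2.7) = 40/47, f(3.15) = 80/103, f(3.6) = 5/7, f(4.05) = 80/121, f(4.5) = 8/13.
Sum = Δu · [f(0.45) + f(0.9) + f(1.35) + ...].
Sum ≈ 4.418.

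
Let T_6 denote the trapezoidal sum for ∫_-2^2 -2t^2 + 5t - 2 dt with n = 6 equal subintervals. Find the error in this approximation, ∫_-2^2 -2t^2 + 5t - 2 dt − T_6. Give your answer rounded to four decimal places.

Exact integral: ∫_-2^2 f(t) dt ≈ -18.666667.
T_6 ≈ -19.259259.
Error ≈ -18.666667 − (-19.259259) ≈ 0.5926.

0.5926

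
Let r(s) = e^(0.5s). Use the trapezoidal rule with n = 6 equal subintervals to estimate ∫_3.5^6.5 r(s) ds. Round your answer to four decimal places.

40.2800

Δs = (6.5 − 3.5)/6 = 0.5.
r(3.5) ≈ 5.7546, r(4) ≈ 7.3891, r(4.5) ≈ 9.4877, r(5) ≈ 12.1825, r(5.5) ≈ 15.6426, r(6) ≈ 20.0855, r(6.5) ≈ 25.7903.
T_6 = (Δs/2)·[r(s_0) + 2r(s_1) + ... + 2r(s_{5}) + r(s_6)].
Sum ≈ 40.2800.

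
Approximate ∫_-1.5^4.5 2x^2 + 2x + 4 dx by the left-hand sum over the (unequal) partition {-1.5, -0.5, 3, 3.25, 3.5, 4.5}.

Subinterval widths: 1, 3.5, 0.25, 0.25, 1.
Left endpoints: -1.5, -0.5, 3, 3.25, 3.5.
f(-1.5) = 5.5, f(-0.5) = 3.5, f(3) = 28, f(3.25) = 31.625, f(3.5) = 35.5.
Sum = Σ Δx_i · f(x_i).
Sum = 68.15625.

68.15625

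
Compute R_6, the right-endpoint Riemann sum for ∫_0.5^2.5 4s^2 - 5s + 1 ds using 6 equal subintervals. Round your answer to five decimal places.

10.14815

Δs = (2.5 − 0.5)/6 = 1/3.
Right endpoints: 5/6, 7/6, 1.5, 11/6, 13/6, 2.5.
f(5/6) = -7/18, f(7/6) = 11/18, f(1.5) = 2.5, f(11/6) = 95/18, f(13/6) = 161/18, f(2.5) = 13.5.
Sum = Δs · [f(5/6) + f(7/6) + f(1.5) + ...].
Sum ≈ 10.14815.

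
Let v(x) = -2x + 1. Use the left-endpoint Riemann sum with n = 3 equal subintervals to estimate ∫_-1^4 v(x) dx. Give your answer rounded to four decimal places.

-1.6667

Δx = (4 − (-1))/3 = 5/3.
Left endpoints: -1, 2/3, 7/3.
v(-1) = 3, v(2/3) = -1/3, v(7/3) = -11/3.
Sum = Δx · [v(-1) + v(2/3) + v(7/3)].
Sum ≈ -1.6667.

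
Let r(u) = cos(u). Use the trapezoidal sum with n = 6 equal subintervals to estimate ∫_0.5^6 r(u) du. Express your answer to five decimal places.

-0.70495

Δu = (6 − 0.5)/6 = 11/12.
r(0.5) ≈ 0.87758, r(17/12) ≈ 0.15352, r(7/3) ≈ -0.69076, r(3.25) ≈ -0.99413, r(25/6) ≈ -0.51904, r(61/12) ≈ 0.36250, r(6) ≈ 0.96017.
T_6 = (Δu/2)·[r(u_0) + 2r(u_1) + ... + 2r(u_{5}) + r(u_6)].
Sum ≈ -0.70495.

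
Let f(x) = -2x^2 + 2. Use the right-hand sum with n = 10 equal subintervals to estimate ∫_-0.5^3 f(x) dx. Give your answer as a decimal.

-14.28875

Δx = (3 − (-0.5))/10 = 0.35.
Right endpoints: -0.15, 0.2, 0.55, 0.9, 1.25, 1.6, 1.95, 2.3, 2.65, 3.
f(-0.15) = 1.955, f(0.2) = 1.92, f(0.55) = 1.395, f(0.9) = 0.38, f(1.25) = -1.125, f(1.6) = -3.12, f(1.95) = -5.605, f(2.3) = -8.58, f(2.65) = -12.045, f(3) = -16.
Sum = Δx · [f(-0.15) + f(0.2) + f(0.55) + ...].
Sum = -14.28875.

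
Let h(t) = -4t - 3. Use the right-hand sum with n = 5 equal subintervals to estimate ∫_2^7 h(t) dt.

-115

Δt = (7 − 2)/5 = 1.
Right endpoints: 3, 4, 5, 6, 7.
h(3) = -15, h(4) = -19, h(5) = -23, h(6) = -27, h(7) = -31.
Sum = Δt · [h(3) + h(4) + h(5) + h(6) + h(7)].
Sum = -115.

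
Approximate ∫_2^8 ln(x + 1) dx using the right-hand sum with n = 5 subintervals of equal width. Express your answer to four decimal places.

11.1119

Δx = (8 − 2)/5 = 1.2.
Right endpoints: 3.2, 4.4, 5.6, 6.8, 8.
f(3.2) ≈ 1.4351, f(4.4) ≈ 1.6864, f(5.6) ≈ 1.8871, f(6.8) ≈ 2.0541, f(8) ≈ 2.1972.
Sum = Δx · [f(3.2) + f(4.4) + f(5.6) + f(6.8) + f(8)].
Sum ≈ 11.1119.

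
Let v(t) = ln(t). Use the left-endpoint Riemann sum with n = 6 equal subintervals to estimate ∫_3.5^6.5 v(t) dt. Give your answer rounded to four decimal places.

4.6245

Δt = (6.5 − 3.5)/6 = 0.5.
Left endpoints: 3.5, 4, 4.5, 5, 5.5, 6.
v(3.5) ≈ 1.2528, v(4) ≈ 1.3863, v(4.5) ≈ 1.5041, v(5) ≈ 1.6094, v(5.5) ≈ 1.7047, v(6) ≈ 1.7918.
Sum = Δt · [v(3.5) + v(4) + v(4.5) + ...].
Sum ≈ 4.6245.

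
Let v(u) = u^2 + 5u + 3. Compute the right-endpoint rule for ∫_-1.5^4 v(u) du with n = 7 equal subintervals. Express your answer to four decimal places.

Δu = (4 − (-1.5))/7 = 11/14.
Right endpoints: -5/7, 1/14, 6/7, 23/14, 17/7, 45/14, 4.
v(-5/7) = -3/49, v(1/14) = 659/196, v(6/7) = 393/49, v(23/14) = 2727/196, v(17/7) = 1031/49, v(45/14) = 5763/196, v(4) = 39.
Sum = Δu · [v(-5/7) + v(1/14) + v(6/7) + ...].
Sum ≈ 90.1046.

90.1046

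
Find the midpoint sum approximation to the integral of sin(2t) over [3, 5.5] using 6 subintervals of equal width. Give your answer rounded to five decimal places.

0.49198

Δt = (5.5 − 3)/6 = 5/12.
Midpoints: 77/24, 3.625, 97/24, 107/24, 4.875, 127/24.
f(77/24) ≈ 0.13309, f(3.625) ≈ 0.82308, f(97/24) ≈ 0.97381, f(107/24) ≈ 0.48653, f(4.875) ≈ -0.31952, f(127/24) ≈ -0.91623.
Sum = Δt · [f(77/24) + f(3.625) + f(97/24) + ...].
Sum ≈ 0.49198.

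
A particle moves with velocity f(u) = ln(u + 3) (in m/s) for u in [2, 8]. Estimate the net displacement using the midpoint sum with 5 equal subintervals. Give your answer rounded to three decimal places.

Δu = (8 − 2)/5 = 1.2.
Midpoints: 2.6, 3.8, 5, 6.2, 7.4.
f(2.6) ≈ 1.723, f(3.8) ≈ 1.917, f(5) ≈ 2.079, f(6.2) ≈ 2.219, f(7.4) ≈ 2.342.
Sum = Δu · [f(2.6) + f(3.8) + f(5) + f(6.2) + f(7.4)].
Sum ≈ 12.336.

12.336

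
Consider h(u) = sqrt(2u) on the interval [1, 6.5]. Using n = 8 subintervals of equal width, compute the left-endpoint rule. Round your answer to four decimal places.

13.9112

Δu = (6.5 − 1)/8 = 0.6875.
Left endpoints: 1, 1.6875, 2.375, 3.0625, 3.75, 4.4375, 5.125, 5.8125.
h(1) ≈ 1.4142, h(1.6875) ≈ 1.8371, h(2.375) ≈ 2.1794, h(3.0625) ≈ 2.4749, h(3.75) ≈ 2.7386, h(4.4375) ≈ 2.9791, h(5.125) ≈ 3.2016, h(5.8125) ≈ 3.4095.
Sum = Δu · [h(1) + h(1.6875) + h(2.375) + ...].
Sum ≈ 13.9112.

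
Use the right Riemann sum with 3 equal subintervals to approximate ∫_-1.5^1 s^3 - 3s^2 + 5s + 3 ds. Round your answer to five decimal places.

Δs = (1 − (-1.5))/3 = 5/6.
Right endpoints: -2/3, 1/6, 1.
f(-2/3) = -53/27, f(1/6) = 811/216, f(1) = 6.
Sum = Δs · [f(-2/3) + f(1/6) + f(1)].
Sum ≈ 6.49306.

6.49306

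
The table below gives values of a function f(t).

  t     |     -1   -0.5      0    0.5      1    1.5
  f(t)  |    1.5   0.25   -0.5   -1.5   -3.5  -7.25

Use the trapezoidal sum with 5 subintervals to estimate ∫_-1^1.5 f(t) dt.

Δt = 0.5.
T_5 = (0.5/2)·[1.5 + 2·0.25 + 2·(-0.5) + 2·(-1.5) + 2·(-3.5) + (-7.25)] = -4.0625.

-4.0625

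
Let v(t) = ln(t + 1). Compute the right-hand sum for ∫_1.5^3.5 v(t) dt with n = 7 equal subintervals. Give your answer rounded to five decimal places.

2.56038

Δt = (3.5 − 1.5)/7 = 2/7.
Right endpoints: 25/14, 29/14, 33/14, 37/14, 41/14, 45/14, 3.5.
v(25/14) ≈ 1.02450, v(29/14) ≈ 1.12214, v(33/14) ≈ 1.21109, v(37/14) ≈ 1.29277, v(41/14) ≈ 1.36828, v(45/14) ≈ 1.43848, v(3.5) ≈ 1.50408.
Sum = Δt · [v(25/14) + v(29/14) + v(33/14) + ...].
Sum ≈ 2.56038.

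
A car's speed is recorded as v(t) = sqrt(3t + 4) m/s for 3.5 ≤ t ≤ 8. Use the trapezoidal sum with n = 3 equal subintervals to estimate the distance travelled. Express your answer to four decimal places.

20.6344

Δt = (8 − 3.5)/3 = 1.5.
v(3.5) ≈ 3.8079, v(5) ≈ 4.3589, v(6.5) ≈ 4.8477, v(8) ≈ 5.2915.
T_3 = (Δt/2)·[v(t_0) + 2v(t_1) + 2v(t_2) + v(t_3)].
Sum ≈ 20.6344.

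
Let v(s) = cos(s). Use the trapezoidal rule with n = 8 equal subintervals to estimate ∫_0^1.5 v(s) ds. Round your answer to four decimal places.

0.9946

Δs = (1.5 − 0)/8 = 0.1875.
v(0) ≈ 1.0000, v(0.1875) ≈ 0.9825, v(0.375) ≈ 0.9305, v(0.5625) ≈ 0.8459, v(0.75) ≈ 0.7317, v(0.9375) ≈ 0.5918, v(1.125) ≈ 0.4312, v(1.3125) ≈ 0.2554, v(1.5) ≈ 0.0707.
T_8 = (Δs/2)·[v(s_0) + 2v(s_1) + ... + 2v(s_{7}) + v(s_8)].
Sum ≈ 0.9946.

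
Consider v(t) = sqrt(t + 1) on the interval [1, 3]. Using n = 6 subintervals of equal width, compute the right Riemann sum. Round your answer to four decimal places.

3.5444

Δt = (3 − 1)/6 = 1/3.
Right endpoints: 4/3, 5/3, 2, 7/3, 8/3, 3.
v(4/3) ≈ 1.5275, v(5/3) ≈ 1.6330, v(2) ≈ 1.7321, v(7/3) ≈ 1.8257, v(8/3) ≈ 1.9149, v(3) ≈ 2.0000.
Sum = Δt · [v(4/3) + v(5/3) + v(2) + ...].
Sum ≈ 3.5444.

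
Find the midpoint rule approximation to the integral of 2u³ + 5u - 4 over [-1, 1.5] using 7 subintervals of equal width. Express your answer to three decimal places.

-4.884

Δu = (1.5 − (-1))/7 = 5/14.
Midpoints: -23/28, -13/28, -3/28, 0.25, 17/28, 27/28, 37/28.
f(-23/28) = -101151/10976, f(-13/28) = -71581/10976, f(-3/28) = -49811/10976, f(0.25) = -2.71875, f(17/28) = -5671/10976, f(27/28) = 28699/10976, f(37/28) = 79269/10976.
Sum = Δu · [f(-23/28) + f(-13/28) + f(-3/28) + ...].
Sum ≈ -4.884.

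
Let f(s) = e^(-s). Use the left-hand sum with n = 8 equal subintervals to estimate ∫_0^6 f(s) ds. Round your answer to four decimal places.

1.4179

Δs = (6 − 0)/8 = 0.75.
Left endpoints: 0, 0.75, 1.5, 2.25, 3, 3.75, 4.5, 5.25.
f(0) ≈ 1.0000, f(0.75) ≈ 0.4724, f(1.5) ≈ 0.2231, f(2.25) ≈ 0.1054, f(3) ≈ 0.0498, f(3.75) ≈ 0.0235, f(4.5) ≈ 0.0111, f(5.25) ≈ 0.0052.
Sum = Δs · [f(0) + f(0.75) + f(1.5) + ...].
Sum ≈ 1.4179.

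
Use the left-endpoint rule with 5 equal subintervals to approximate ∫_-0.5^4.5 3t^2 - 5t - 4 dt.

Δt = (4.5 − (-0.5))/5 = 1.
Left endpoints: -0.5, 0.5, 1.5, 2.5, 3.5.
f(-0.5) = -0.75, f(0.5) = -5.75, f(1.5) = -4.75, f(2.5) = 2.25, f(3.5) = 15.25.
Sum = Δt · [f(-0.5) + f(0.5) + f(1.5) + f(2.5) + f(3.5)].
Sum = 6.25.

6.25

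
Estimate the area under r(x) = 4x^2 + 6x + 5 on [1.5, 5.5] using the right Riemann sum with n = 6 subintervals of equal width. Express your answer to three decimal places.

367.852

Δx = (5.5 − 1.5)/6 = 2/3.
Right endpoints: 13/6, 17/6, 3.5, 25/6, 29/6, 5.5.
r(13/6) = 331/9, r(17/6) = 487/9, r(3.5) = 75, r(25/6) = 895/9, r(29/6) = 1147/9, r(5.5) = 159.
Sum = Δx · [r(13/6) + r(17/6) + r(3.5) + ...].
Sum ≈ 367.852.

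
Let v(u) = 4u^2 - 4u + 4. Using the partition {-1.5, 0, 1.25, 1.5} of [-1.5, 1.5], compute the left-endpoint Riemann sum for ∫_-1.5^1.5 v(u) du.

Subinterval widths: 1.5, 1.25, 0.25.
Left endpoints: -1.5, 0, 1.25.
v(-1.5) = 19, v(0) = 4, v(1.25) = 5.25.
Sum = Σ Δu_i · v(u_i).
Sum = 34.8125.

34.8125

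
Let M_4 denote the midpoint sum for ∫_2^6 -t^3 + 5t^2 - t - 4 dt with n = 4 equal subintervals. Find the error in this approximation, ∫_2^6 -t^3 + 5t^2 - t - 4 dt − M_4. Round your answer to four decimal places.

Exact integral: ∫_2^6 f(t) dt ≈ -5.333333.
M_4 = -3.
Error ≈ -5.333333 − (-3) ≈ -2.3333.

-2.3333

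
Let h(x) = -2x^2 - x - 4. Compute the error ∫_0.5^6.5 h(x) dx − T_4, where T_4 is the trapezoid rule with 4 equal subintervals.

Exact integral: ∫_0.5^6.5 h(x) dx = -228.
T_4 = -232.5.
Error = -228 − (-232.5) = 4.5.

4.5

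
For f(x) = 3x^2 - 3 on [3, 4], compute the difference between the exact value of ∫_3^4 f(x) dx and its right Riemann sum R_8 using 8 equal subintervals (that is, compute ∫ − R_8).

-1.3203125

Exact integral: ∫_3^4 f(x) dx = 34.
R_8 = 35.3203125.
Error = 34 − 35.3203125 = -1.3203125.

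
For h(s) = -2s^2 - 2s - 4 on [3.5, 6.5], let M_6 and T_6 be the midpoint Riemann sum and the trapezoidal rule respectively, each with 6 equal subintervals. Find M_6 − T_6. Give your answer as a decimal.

0.375

M_6 = -196.375.
T_6 = -196.75.
M_6 − T_6 = 0.375.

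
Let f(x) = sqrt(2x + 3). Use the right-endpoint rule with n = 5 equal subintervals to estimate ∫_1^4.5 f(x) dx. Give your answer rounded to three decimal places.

Δx = (4.5 − 1)/5 = 0.7.
Right endpoints: 1.7, 2.4, 3.1, 3.8, 4.5.
f(1.7) ≈ 2.530, f(2.4) ≈ 2.793, f(3.1) ≈ 3.033, f(3.8) ≈ 3.256, f(4.5) ≈ 3.464.
Sum = Δx · [f(1.7) + f(2.4) + f(3.1) + f(3.8) + f(4.5)].
Sum ≈ 10.553.

10.553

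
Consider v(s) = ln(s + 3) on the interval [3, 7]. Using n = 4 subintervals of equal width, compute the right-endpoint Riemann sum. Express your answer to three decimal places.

8.525

Δs = (7 − 3)/4 = 1.
Right endpoints: 4, 5, 6, 7.
v(4) ≈ 1.946, v(5) ≈ 2.079, v(6) ≈ 2.197, v(7) ≈ 2.303.
Sum = Δs · [v(4) + v(5) + v(6) + v(7)].
Sum ≈ 8.525.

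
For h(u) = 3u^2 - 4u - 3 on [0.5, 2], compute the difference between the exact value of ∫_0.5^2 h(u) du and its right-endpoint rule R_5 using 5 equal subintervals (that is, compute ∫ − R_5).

-0.855

Exact integral: ∫_0.5^2 h(u) du = -4.125.
R_5 = -3.27.
Error = -4.125 − (-3.27) = -0.855.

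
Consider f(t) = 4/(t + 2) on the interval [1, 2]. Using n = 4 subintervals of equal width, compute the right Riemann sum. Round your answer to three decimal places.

Δt = (2 − 1)/4 = 0.25.
Right endpoints: 1.25, 1.5, 1.75, 2.
f(1.25) = 16/13, f(1.5) = 8/7, f(1.75) = 16/15, f(2) = 1.
Sum = Δt · [f(1.25) + f(1.5) + f(1.75) + f(2)].
Sum ≈ 1.110.

1.110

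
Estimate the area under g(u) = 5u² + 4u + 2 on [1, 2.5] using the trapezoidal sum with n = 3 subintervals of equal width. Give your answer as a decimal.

38.1875

Δu = (2.5 − 1)/3 = 0.5.
g(1) = 11, g(1.5) = 19.25, g(2) = 30, g(2.5) = 43.25.
T_3 = (Δu/2)·[g(u_0) + 2g(u_1) + 2g(u_2) + g(u_3)].
Sum = 38.1875.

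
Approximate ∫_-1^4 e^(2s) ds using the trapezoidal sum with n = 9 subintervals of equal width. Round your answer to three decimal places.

1640.681

Δs = (4 − (-1))/9 = 5/9.
f(-1) ≈ 0.135, f(-4/9) ≈ 0.411, f(1/9) ≈ 1.249, f(2/3) ≈ 3.794, f(11/9) ≈ 11.524, f(16/9) ≈ 35.007, f(7/3) ≈ 106.343, f(26/9) ≈ 323.041, f(31/9) ≈ 981.310, f(4) ≈ 2980.958.
T_9 = (Δs/2)·[f(s_0) + 2f(s_1) + ... + 2f(s_{8}) + f(s_9)].
Sum ≈ 1640.681.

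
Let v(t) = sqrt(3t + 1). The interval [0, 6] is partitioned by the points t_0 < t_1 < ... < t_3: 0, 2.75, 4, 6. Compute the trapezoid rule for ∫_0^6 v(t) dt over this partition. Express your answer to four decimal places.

17.6757

Subinterval widths: 2.75, 1.25, 2.
v(0) ≈ 1.0000, v(2.75) ≈ 3.0414, v(4) ≈ 3.6056, v(6) ≈ 4.3589.
On each subinterval the trapezoid contributes (Δt_i/2)·[v(t_{i-1}) + v(t_i)].
Sum ≈ 17.6757.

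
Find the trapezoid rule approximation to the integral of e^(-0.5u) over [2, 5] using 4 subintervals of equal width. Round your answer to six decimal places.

0.578272

Δu = (5 − 2)/4 = 0.75.
f(2) ≈ 0.367879, f(2.75) ≈ 0.252840, f(3.5) ≈ 0.173774, f(4.25) ≈ 0.119433, f(5) ≈ 0.082085.
T_4 = (Δu/2)·[f(u_0) + 2f(u_1) + 2f(u_2) + 2f(u_3) + f(u_4)].
Sum ≈ 0.578272.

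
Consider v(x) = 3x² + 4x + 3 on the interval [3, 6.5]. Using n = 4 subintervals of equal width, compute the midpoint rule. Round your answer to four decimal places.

323.9551

Δx = (6.5 − 3)/4 = 0.875.
Midpoints: 3.4375, 4.3125, 5.1875, 6.0625.
v(3.4375) = 52.19921875, v(4.3125) = 76.04296875, v(5.1875) = 104.48046875, v(6.0625) = 137.51171875.
Sum = Δx · [v(3.4375) + v(4.3125) + v(5.1875) + v(6.0625)].
Sum ≈ 323.9551.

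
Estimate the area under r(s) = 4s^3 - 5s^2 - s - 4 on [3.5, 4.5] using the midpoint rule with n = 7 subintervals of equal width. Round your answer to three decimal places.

171.510

Δs = (4.5 − 3.5)/7 = 1/7.
Midpoints: 25/7, 26/7, 27/7, 4, 29/7, 30/7, 31/7.
r(25/7) = 38028/343, r(26/7) = 43998/343, r(27/7) = 50522/343, r(4) = 168, r(29/7) = 65328/343, r(30/7) = 73658/343, r(31/7) = 82638/343.
Sum = Δs · [r(25/7) + r(26/7) + r(27/7) + ...].
Sum ≈ 171.510.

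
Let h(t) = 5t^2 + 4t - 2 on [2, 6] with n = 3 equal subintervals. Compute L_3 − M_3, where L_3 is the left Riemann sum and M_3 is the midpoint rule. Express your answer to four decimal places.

L_3 ≈ 291.259259.
M_3 ≈ 399.703704.
L_3 − M_3 ≈ -108.4444.

-108.4444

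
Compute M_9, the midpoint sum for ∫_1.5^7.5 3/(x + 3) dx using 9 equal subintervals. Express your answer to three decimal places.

2.540

Δx = (7.5 − 1.5)/9 = 2/3.
Midpoints: 11/6, 2.5, 19/6, 23/6, 4.5, 31/6, 35/6, 6.5, 43/6.
f(11/6) = 18/29, f(2.5) = 6/11, f(19/6) = 18/37, f(23/6) = 18/41, f(4.5) = 0.4, f(31/6) = 18/49, f(35/6) = 18/53, f(6.5) = 6/19, f(43/6) = 18/61.
Sum = Δx · [f(11/6) + f(2.5) + f(19/6) + ...].
Sum ≈ 2.540.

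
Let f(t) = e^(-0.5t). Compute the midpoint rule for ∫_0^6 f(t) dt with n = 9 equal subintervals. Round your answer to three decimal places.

1.892

Δt = (6 − 0)/9 = 2/3.
Midpoints: 1/3, 1, 5/3, 7/3, 3, 11/3, 13/3, 5, 17/3.
f(1/3) ≈ 0.846, f(1) ≈ 0.607, f(5/3) ≈ 0.435, f(7/3) ≈ 0.311, f(3) ≈ 0.223, f(11/3) ≈ 0.160, f(13/3) ≈ 0.115, f(5) ≈ 0.082, f(17/3) ≈ 0.059.
Sum = Δt · [f(1/3) + f(1) + f(5/3) + ...].
Sum ≈ 1.892.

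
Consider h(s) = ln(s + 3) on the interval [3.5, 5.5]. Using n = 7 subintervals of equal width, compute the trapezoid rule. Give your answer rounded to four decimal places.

Δs = (5.5 − 3.5)/7 = 2/7.
h(3.5) ≈ 1.8718, h(53/14) ≈ 1.9148, h(57/14) ≈ 1.9561, h(61/14) ≈ 1.9957, h(65/14) ≈ 2.0338, h(69/14) ≈ 2.0705, h(73/14) ≈ 2.1059, h(5.5) ≈ 2.1401.
T_7 = (Δs/2)·[h(s_0) + 2h(s_1) + ... + 2h(s_{6}) + h(s_7)].
Sum ≈ 4.0236.

4.0236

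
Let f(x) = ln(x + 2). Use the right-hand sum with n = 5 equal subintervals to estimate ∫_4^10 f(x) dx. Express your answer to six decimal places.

13.474234

Δx = (10 − 4)/5 = 1.2.
Right endpoints: 5.2, 6.4, 7.6, 8.8, 10.
f(5.2) ≈ 1.974081, f(6.4) ≈ 2.128232, f(7.6) ≈ 2.261763, f(8.8) ≈ 2.379546, f(10) ≈ 2.484907.
Sum = Δx · [f(5.2) + f(6.4) + f(7.6) + f(8.8) + f(10)].
Sum ≈ 13.474234.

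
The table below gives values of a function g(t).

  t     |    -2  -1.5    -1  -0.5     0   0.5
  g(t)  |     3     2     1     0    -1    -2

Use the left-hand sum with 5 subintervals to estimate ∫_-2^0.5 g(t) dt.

2.5

Δt = 0.5.
Sum = 0.5·[3 + 2 + 1 + 0 + (-1)] = 2.5.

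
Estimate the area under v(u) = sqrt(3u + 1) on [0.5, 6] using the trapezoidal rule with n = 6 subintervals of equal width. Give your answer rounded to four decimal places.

17.4843

Δu = (6 − 0.5)/6 = 11/12.
v(0.5) ≈ 1.5811, v(17/12) ≈ 2.2913, v(7/3) ≈ 2.8284, v(3.25) ≈ 3.2787, v(25/6) ≈ 3.6742, v(61/12) ≈ 4.0311, v(6) ≈ 4.3589.
T_6 = (Δu/2)·[v(u_0) + 2v(u_1) + ... + 2v(u_{5}) + v(u_6)].
Sum ≈ 17.4843.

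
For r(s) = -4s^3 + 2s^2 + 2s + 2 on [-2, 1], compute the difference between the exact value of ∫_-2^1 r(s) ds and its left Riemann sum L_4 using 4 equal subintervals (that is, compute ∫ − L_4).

Exact integral: ∫_-2^1 r(s) ds = 24.
L_4 = 39.75.
Error = 24 − 39.75 = -15.75.

-15.75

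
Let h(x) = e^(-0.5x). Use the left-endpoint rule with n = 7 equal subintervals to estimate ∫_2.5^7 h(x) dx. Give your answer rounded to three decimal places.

0.599

Δx = (7 − 2.5)/7 = 9/14.
Left endpoints: 2.5, 22/7, 53/14, 31/7, 71/14, 40/7, 89/14.
h(2.5) ≈ 0.287, h(22/7) ≈ 0.208, h(53/14) ≈ 0.151, h(31/7) ≈ 0.109, h(71/14) ≈ 0.079, h(40/7) ≈ 0.057, h(89/14) ≈ 0.042.
Sum = Δx · [h(2.5) + h(22/7) + h(53/14) + ...].
Sum ≈ 0.599.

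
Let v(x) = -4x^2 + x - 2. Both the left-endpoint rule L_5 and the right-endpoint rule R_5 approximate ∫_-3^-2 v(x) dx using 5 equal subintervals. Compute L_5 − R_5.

-4.2

L_5 = -31.96.
R_5 = -27.76.
L_5 − R_5 = -4.2.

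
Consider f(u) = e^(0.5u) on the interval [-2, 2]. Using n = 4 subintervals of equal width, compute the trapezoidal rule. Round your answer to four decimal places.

4.7983

Δu = (2 − (-2))/4 = 1.
f(-2) ≈ 0.3679, f(-1) ≈ 0.6065, f(0) ≈ 1.0000, f(1) ≈ 1.6487, f(2) ≈ 2.7183.
T_4 = (Δu/2)·[f(u_0) + 2f(u_1) + 2f(u_2) + 2f(u_3) + f(u_4)].
Sum ≈ 4.7983.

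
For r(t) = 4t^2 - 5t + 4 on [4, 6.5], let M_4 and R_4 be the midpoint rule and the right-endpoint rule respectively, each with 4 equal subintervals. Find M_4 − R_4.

-29.8828125

M_4 = 224.8828125.
R_4 = 254.765625.
M_4 − R_4 = -29.8828125.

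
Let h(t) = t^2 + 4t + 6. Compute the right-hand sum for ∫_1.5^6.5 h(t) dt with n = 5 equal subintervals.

Δt = (6.5 − 1.5)/5 = 1.
Right endpoints: 2.5, 3.5, 4.5, 5.5, 6.5.
h(2.5) = 22.25, h(3.5) = 32.25, h(4.5) = 44.25, h(5.5) = 58.25, h(6.5) = 74.25.
Sum = Δt · [h(2.5) + h(3.5) + h(4.5) + h(5.5) + h(6.5)].
Sum = 231.25.

231.25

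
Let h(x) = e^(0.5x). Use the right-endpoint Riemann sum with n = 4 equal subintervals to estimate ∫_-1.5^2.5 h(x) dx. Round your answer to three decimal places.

7.670

Δx = (2.5 − (-1.5))/4 = 1.
Right endpoints: -0.5, 0.5, 1.5, 2.5.
h(-0.5) ≈ 0.779, h(0.5) ≈ 1.284, h(1.5) ≈ 2.117, h(2.5) ≈ 3.490.
Sum = Δx · [h(-0.5) + h(0.5) + h(1.5) + h(2.5)].
Sum ≈ 7.670.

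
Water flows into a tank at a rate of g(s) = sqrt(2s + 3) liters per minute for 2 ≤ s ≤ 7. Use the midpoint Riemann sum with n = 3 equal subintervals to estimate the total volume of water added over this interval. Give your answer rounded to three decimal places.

17.206

Δs = (7 − 2)/3 = 5/3.
Midpoints: 17/6, 4.5, 37/6.
g(17/6) ≈ 2.944, g(4.5) ≈ 3.464, g(37/6) ≈ 3.916.
Sum = Δs · [g(17/6) + g(4.5) + g(37/6)].
Sum ≈ 17.206.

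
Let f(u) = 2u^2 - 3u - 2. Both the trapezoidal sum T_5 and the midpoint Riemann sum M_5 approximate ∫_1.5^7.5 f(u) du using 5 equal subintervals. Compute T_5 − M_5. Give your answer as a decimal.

T_5 = 188.88.
M_5 = 184.56.
T_5 − M_5 = 4.32.

4.32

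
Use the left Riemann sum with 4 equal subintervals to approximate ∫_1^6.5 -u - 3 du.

Δu = (6.5 − 1)/4 = 1.375.
Left endpoints: 1, 2.375, 3.75, 5.125.
f(1) = -4, f(2.375) = -5.375, f(3.75) = -6.75, f(5.125) = -8.125.
Sum = Δu · [f(1) + f(2.375) + f(3.75) + f(5.125)].
Sum = -33.34375.

-33.34375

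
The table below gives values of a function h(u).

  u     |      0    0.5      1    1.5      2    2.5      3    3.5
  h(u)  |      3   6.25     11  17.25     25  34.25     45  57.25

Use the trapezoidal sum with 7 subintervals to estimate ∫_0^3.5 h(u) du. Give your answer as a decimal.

84.4375

Δu = 0.5.
T_7 = (0.5/2)·[3 + 2·6.25 + 2·11 + 2·17.25 + 2·25 + 2·34.25 + 2·45 + 57.25] = 84.4375.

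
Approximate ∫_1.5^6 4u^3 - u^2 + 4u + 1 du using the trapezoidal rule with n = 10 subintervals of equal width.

1298.745

Δu = (6 − 1.5)/10 = 0.45.
f(1.5) = 18.25, f(1.95) = 34.657, f(2.4) = 60.136, f(2.85) = 96.874, f(3.3) = 147.058, f(3.75) = 212.875, f(4.2) = 296.512, f(4.65) = 400.156, f(5.1) = 525.994, f(5.55) = 676.213, f(6) = 853.
T_10 = (Δu/2)·[f(u_0) + 2f(u_1) + ... + 2f(u_{9}) + f(u_10)].
Sum = 1298.745.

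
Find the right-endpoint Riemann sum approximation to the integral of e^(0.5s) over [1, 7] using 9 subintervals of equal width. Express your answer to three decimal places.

74.004

Δs = (7 − 1)/9 = 2/3.
Right endpoints: 5/3, 7/3, 3, 11/3, 13/3, 5, 17/3, 19/3, 7.
f(5/3) ≈ 2.301, f(7/3) ≈ 3.211, f(3) ≈ 4.482, f(11/3) ≈ 6.255, f(13/3) ≈ 8.729, f(5) ≈ 12.182, f(17/3) ≈ 17.002, f(19/3) ≈ 23.728, f(7) ≈ 33.115.
Sum = Δs · [f(5/3) + f(7/3) + f(3) + ...].
Sum ≈ 74.004.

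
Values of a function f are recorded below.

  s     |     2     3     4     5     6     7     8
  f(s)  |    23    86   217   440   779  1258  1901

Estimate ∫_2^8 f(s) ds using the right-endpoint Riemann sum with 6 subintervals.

4681

Δs = 1.
Sum = 1·[86 + 217 + 440 + 779 + 1258 + 1901] = 4681.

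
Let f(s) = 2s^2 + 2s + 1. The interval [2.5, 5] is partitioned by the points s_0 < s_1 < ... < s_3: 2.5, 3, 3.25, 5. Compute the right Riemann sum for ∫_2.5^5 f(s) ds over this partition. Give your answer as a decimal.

126.40625

Subinterval widths: 0.5, 0.25, 1.75.
Right endpoints: 3, 3.25, 5.
f(3) = 25, f(3.25) = 28.625, f(5) = 61.
Sum = Σ Δs_i · f(s_i).
Sum = 126.40625.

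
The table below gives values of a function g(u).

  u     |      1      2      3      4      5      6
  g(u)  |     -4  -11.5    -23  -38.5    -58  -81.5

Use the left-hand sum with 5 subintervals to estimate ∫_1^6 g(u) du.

Δu = 1.
Sum = 1·[(-4) + (-11.5) + (-23) + (-38.5) + (-58)] = -135.

-135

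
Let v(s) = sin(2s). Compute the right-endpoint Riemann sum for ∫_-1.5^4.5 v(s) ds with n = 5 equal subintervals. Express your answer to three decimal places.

0.314

Δs = (4.5 − (-1.5))/5 = 1.2.
Right endpoints: -0.3, 0.9, 2.1, 3.3, 4.5.
v(-0.3) ≈ -0.565, v(0.9) ≈ 0.974, v(2.1) ≈ -0.872, v(3.3) ≈ 0.312, v(4.5) ≈ 0.412.
Sum = Δs · [v(-0.3) + v(0.9) + v(2.1) + v(3.3) + v(4.5)].
Sum ≈ 0.314.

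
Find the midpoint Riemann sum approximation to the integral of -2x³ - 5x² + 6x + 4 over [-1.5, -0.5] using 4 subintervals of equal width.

Δx = (-0.5 − (-1.5))/4 = 0.25.
Midpoints: -1.375, -1.125, -0.875, -0.625.
f(-1.375) = -8.50390625, f(-1.125) = -6.23046875, f(-0.875) = -3.73828125, f(-0.625) = -1.21484375.
Sum = Δx · [f(-1.375) + f(-1.125) + f(-0.875) + f(-0.625)].
Sum = -4.921875.

-4.921875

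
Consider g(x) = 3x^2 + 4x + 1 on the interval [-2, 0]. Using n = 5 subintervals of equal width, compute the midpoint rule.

Δx = (0 − (-2))/5 = 0.4.
Midpoints: -1.8, -1.4, -1, -0.6, -0.2.
g(-1.8) = 3.52, g(-1.4) = 1.28, g(-1) = 0, g(-0.6) = -0.32, g(-0.2) = 0.32.
Sum = Δx · [g(-1.8) + g(-1.4) + g(-1) + g(-0.6) + g(-0.2)].
Sum = 1.92.

1.92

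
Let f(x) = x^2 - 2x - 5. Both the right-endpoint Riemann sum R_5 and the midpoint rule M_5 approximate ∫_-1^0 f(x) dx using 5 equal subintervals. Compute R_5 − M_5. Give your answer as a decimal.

-0.29

R_5 = -3.96.
M_5 = -3.67.
R_5 − M_5 = -0.29.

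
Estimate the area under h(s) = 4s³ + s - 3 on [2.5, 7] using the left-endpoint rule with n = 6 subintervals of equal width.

1901.109375

Δs = (7 − 2.5)/6 = 0.75.
Left endpoints: 2.5, 3.25, 4, 4.75, 5.5, 6.25.
h(2.5) = 62, h(3.25) = 137.5625, h(4) = 257, h(4.75) = 430.4375, h(5.5) = 668, h(6.25) = 979.8125.
Sum = Δs · [h(2.5) + h(3.25) + h(4) + ...].
Sum = 1901.109375.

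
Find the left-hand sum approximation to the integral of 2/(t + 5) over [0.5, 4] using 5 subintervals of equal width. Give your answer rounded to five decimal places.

Δt = (4 − 0.5)/5 = 0.7.
Left endpoints: 0.5, 1.2, 1.9, 2.6, 3.3.
f(0.5) = 4/11, f(1.2) = 10/31, f(1.9) = 20/69, f(2.6) = 5/19, f(3.3) = 20/83.
Sum = Δt · [f(0.5) + f(1.2) + f(1.9) + f(2.6) + f(3.3)].
Sum ≈ 1.03614.

1.03614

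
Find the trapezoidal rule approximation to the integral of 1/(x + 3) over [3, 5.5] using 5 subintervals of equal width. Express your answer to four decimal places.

0.3486

Δx = (5.5 − 3)/5 = 0.5.
f(3) = 1/6, f(3.5) = 2/13, f(4) = 1/7, f(4.5) = 2/15, f(5) = 0.125, f(5.5) = 2/17.
T_5 = (Δx/2)·[f(x_0) + 2f(x_1) + ... + 2f(x_{4}) + f(x_5)].
Sum ≈ 0.3486.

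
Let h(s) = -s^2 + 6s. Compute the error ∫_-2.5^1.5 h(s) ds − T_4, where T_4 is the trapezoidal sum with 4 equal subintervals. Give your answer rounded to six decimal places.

Exact integral: ∫_-2.5^1.5 h(s) ds ≈ -18.33333333.
T_4 = -19.
Error ≈ -18.33333333 − (-19) ≈ 0.666667.

0.666667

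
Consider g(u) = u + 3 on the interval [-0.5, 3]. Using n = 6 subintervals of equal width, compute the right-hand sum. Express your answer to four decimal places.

Δu = (3 − (-0.5))/6 = 7/12.
Right endpoints: 1/12, 2/3, 1.25, 11/6, 29/12, 3.
g(1/12) = 37/12, g(2/3) = 11/3, g(1.25) = 4.25, g(11/6) = 29/6, g(29/12) = 65/12, g(3) = 6.
Sum = Δu · [g(1/12) + g(2/3) + g(1.25) + ...].
Sum ≈ 15.8958.

15.8958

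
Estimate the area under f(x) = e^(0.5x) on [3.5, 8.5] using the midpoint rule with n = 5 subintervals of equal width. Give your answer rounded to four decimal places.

127.3707

Δx = (8.5 − 3.5)/5 = 1.
Midpoints: 4, 5, 6, 7, 8.
f(4) ≈ 7.3891, f(5) ≈ 12.1825, f(6) ≈ 20.0855, f(7) ≈ 33.1155, f(8) ≈ 54.5982.
Sum = Δx · [f(4) + f(5) + f(6) + f(7) + f(8)].
Sum ≈ 127.3707.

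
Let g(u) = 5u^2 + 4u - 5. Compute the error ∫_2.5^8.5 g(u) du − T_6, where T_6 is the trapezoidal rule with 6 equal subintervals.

-5

Exact integral: ∫_2.5^8.5 g(u) du = 1099.5.
T_6 = 1104.5.
Error = 1099.5 − 1104.5 = -5.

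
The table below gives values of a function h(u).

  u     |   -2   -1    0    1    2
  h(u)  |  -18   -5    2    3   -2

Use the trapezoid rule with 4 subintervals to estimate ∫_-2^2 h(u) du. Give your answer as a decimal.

Δu = 1.
T_4 = (1/2)·[(-18) + 2·(-5) + 2·2 + 2·3 + (-2)] = -10.

-10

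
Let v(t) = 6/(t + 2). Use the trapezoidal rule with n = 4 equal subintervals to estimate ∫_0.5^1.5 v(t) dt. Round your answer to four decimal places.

Δt = (1.5 − 0.5)/4 = 0.25.
v(0.5) = 2.4, v(0.75) = 24/11, v(1) = 2, v(1.25) = 24/13, v(1.5) = 12/7.
T_4 = (Δt/2)·[v(t_0) + 2v(t_1) + 2v(t_2) + 2v(t_3) + v(t_4)].
Sum ≈ 2.0213.

2.0213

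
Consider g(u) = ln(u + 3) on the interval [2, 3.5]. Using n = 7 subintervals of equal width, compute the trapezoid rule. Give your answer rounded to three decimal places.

2.619

Δu = (3.5 − 2)/7 = 3/14.
g(2) ≈ 1.609, g(31/14) ≈ 1.651, g(17/7) ≈ 1.692, g(37/14) ≈ 1.730, g(20/7) ≈ 1.768, g(43/14) ≈ 1.804, g(23/7) ≈ 1.838, g(3.5) ≈ 1.872.
T_7 = (Δu/2)·[g(u_0) + 2g(u_1) + ... + 2g(u_{6}) + g(u_7)].
Sum ≈ 2.619.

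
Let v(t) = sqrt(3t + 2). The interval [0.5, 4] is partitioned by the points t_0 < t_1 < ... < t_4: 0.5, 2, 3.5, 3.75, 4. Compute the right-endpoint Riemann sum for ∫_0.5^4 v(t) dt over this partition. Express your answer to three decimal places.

11.391

Subinterval widths: 1.5, 1.5, 0.25, 0.25.
Right endpoints: 2, 3.5, 3.75, 4.
v(2) ≈ 2.828, v(3.5) ≈ 3.536, v(3.75) ≈ 3.640, v(4) ≈ 3.742.
Sum = Σ Δt_i · v(t_i).
Sum ≈ 11.391.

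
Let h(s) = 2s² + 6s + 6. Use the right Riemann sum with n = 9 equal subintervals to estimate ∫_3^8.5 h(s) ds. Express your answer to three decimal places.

Δs = (8.5 − 3)/9 = 11/18.
Right endpoints: 65/18, 38/9, 29/6, 49/9, 109/18, 20/3, 131/18, 71/9, 8.5.
h(65/18) = 8707/162, h(38/9) = 5426/81, h(29/6) = 1471/18, h(49/9) = 7934/81, h(109/18) = 18739/162, h(20/3) = 1214/9, h(131/18) = 25207/162, h(71/9) = 14402/81, h(8.5) = 201.5.
Sum = Δs · [h(65/18) + h(38/9) + h(29/6) + ...].
Sum ≈ 663.587.

663.587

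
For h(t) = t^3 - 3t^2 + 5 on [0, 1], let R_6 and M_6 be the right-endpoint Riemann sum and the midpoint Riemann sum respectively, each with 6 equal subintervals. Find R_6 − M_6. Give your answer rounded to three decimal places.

-0.177

R_6 ≈ 4.07639.
M_6 ≈ 4.25347.
R_6 − M_6 ≈ -0.177.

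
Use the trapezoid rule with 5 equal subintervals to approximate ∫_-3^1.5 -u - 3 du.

Δu = (1.5 − (-3))/5 = 0.9.
f(-3) = 0, f(-2.1) = -0.9, f(-1.2) = -1.8, f(-0.3) = -2.7, f(0.6) = -3.6, f(1.5) = -4.5.
T_5 = (Δu/2)·[f(u_0) + 2f(u_1) + ... + 2f(u_{4}) + f(u_5)].
Sum = -10.125.

-10.125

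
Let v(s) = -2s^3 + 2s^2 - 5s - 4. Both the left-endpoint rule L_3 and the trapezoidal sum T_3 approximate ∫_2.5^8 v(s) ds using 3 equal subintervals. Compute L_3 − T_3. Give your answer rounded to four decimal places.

829.3542

L_3 ≈ -1125.462963.
T_3 ≈ -1954.817130.
L_3 − T_3 ≈ 829.3542.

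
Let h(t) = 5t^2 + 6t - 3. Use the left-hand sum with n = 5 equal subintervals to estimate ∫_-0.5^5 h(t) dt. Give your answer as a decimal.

Δt = (5 − (-0.5))/5 = 1.1.
Left endpoints: -0.5, 0.6, 1.7, 2.8, 3.9.
h(-0.5) = -4.75, h(0.6) = 2.4, h(1.7) = 21.65, h(2.8) = 53, h(3.9) = 96.45.
Sum = Δt · [h(-0.5) + h(0.6) + h(1.7) + h(2.8) + h(3.9)].
Sum = 185.625.

185.625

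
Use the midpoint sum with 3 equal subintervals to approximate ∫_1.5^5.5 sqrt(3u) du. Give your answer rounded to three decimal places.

12.797

Δu = (5.5 − 1.5)/3 = 4/3.
Midpoints: 13/6, 3.5, 29/6.
f(13/6) ≈ 2.550, f(3.5) ≈ 3.240, f(29/6) ≈ 3.808.
Sum = Δu · [f(13/6) + f(3.5) + f(29/6)].
Sum ≈ 12.797.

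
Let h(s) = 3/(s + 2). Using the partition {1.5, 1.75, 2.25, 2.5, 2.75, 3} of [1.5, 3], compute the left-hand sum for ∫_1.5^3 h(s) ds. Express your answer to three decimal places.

1.115

Subinterval widths: 0.25, 0.5, 0.25, 0.25, 0.25.
Left endpoints: 1.5, 1.75, 2.25, 2.5, 2.75.
h(1.5) = 6/7, h(1.75) = 0.8, h(2.25) = 12/17, h(2.5) = 2/3, h(2.75) = 12/19.
Sum = Σ Δs_i · h(s_i).
Sum ≈ 1.115.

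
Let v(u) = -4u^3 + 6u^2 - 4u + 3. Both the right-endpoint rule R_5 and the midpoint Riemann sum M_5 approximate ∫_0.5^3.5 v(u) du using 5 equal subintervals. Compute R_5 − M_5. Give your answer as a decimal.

R_5 = -116.04.
M_5 = -77.88.
R_5 − M_5 = -38.16.

-38.16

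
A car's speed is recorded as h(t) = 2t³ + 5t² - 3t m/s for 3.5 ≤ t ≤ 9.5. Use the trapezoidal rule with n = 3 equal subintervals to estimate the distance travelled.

Δt = (9.5 − 3.5)/3 = 2.
h(3.5) = 136.5, h(5.5) = 467.5, h(7.5) = 1102.5, h(9.5) = 2137.5.
T_3 = (Δt/2)·[h(t_0) + 2h(t_1) + 2h(t_2) + h(t_3)].
Sum = 5414.

5414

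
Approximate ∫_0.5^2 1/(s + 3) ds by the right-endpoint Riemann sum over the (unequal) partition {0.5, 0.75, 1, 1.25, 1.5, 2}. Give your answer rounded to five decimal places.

Subinterval widths: 0.25, 0.25, 0.25, 0.25, 0.5.
Right endpoints: 0.75, 1, 1.25, 1.5, 2.
f(0.75) = 4/15, f(1) = 0.25, f(1.25) = 4/17, f(1.5) = 2/9, f(2) = 0.2.
Sum = Σ Δs_i · f(s_i).
Sum ≈ 0.34355.

0.34355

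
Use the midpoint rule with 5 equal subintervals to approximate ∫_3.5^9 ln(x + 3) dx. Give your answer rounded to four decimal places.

12.1557

Δx = (9 − 3.5)/5 = 1.1.
Midpoints: 4.05, 5.15, 6.25, 7.35, 8.45.
f(4.05) ≈ 1.9530, f(5.15) ≈ 2.0980, f(6.25) ≈ 2.2246, f(7.35) ≈ 2.3370, f(8.45) ≈ 2.4380.
Sum = Δx · [f(4.05) + f(5.15) + f(6.25) + f(7.35) + f(8.45)].
Sum ≈ 12.1557.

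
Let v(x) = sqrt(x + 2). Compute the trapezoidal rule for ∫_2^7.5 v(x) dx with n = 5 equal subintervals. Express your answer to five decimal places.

Δx = (7.5 − 2)/5 = 1.1.
v(2) ≈ 2.00000, v(3.1) ≈ 2.25832, v(4.2) ≈ 2.48998, v(5.3) ≈ 2.70185, v(6.4) ≈ 2.89828, v(7.5) ≈ 3.08221.
T_5 = (Δx/2)·[v(x_0) + 2v(x_1) + ... + 2v(x_{4}) + v(x_5)].
Sum ≈ 14.17848.

14.17848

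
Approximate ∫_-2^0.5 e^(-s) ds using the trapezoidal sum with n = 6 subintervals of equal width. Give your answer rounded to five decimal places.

Δs = (0.5 − (-2))/6 = 5/12.
f(-2) ≈ 7.38906, f(-19/12) ≈ 4.87117, f(-7/6) ≈ 3.21127, f(-0.75) ≈ 2.11700, f(-1/3) ≈ 1.39561, f(1/12) ≈ 0.92004, f(0.5) ≈ 0.60653.
T_6 = (Δs/2)·[f(s_0) + 2f(s_1) + ... + 2f(s_{5}) + f(s_6)].
Sum ≈ 6.88037.

6.88037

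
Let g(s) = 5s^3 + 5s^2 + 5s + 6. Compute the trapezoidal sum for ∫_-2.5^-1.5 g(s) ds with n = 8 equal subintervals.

-26.1484375

Δs = (-1.5 − (-2.5))/8 = 0.125.
g(-2.5) = -53.375, g(-2.375) = -22863/512, g(-2.25) = -36.890625, g(-2.125) = -15373/512, g(-2) = -24, g(-1.875) = -9603/512, g(-1.75) = -14.234375, g(-1.625) = -5313/512, g(-1.5) = -7.125.
T_8 = (Δs/2)·[g(s_0) + 2g(s_1) + ... + 2g(s_{7}) + g(s_8)].
Sum = -26.1484375.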